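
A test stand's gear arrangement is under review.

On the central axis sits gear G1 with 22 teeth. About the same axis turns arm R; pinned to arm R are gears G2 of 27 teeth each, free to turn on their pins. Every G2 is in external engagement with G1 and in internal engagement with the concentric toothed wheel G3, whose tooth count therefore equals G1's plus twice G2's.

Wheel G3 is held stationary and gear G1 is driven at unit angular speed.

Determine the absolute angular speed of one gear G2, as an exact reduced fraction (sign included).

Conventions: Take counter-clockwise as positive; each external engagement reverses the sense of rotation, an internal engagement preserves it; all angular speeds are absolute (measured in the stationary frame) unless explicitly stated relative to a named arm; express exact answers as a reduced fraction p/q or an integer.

-11/27

recognized (axles ride arm R): planetary set, 22/27/76 teeth
ring teeth: 22 + 2·27 = 76
22(ω_sun−ω_arm) = −76(ω_ring−ω_arm),  ω_ring = 0, ω_sun = 1
22(1−ω_arm) = −76(0−ω_arm)  ⇒  98·ω_arm = 22  ⇒  ω_arm = 11/49
sun–planet mesh: 22·(1−11/49) = −27·(ω_p−ω_arm)  ⇒  ω_p−ω_arm = -836/1323
ω_p = 11/49 − 836/1323 = -11/27
exact speed ratio = -11/27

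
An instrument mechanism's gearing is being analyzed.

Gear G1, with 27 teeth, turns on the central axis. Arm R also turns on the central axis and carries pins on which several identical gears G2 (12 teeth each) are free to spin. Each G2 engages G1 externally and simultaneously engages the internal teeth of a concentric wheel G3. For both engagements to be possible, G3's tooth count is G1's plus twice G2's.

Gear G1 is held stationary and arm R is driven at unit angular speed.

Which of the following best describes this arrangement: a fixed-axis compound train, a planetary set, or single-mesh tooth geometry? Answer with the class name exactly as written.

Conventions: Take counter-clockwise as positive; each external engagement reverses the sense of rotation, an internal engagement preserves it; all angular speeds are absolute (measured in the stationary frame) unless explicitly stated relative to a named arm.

planetary set

class = planetary set [G3 = 27+2·12 = 51; Willis about the carrier]
classification: planetary set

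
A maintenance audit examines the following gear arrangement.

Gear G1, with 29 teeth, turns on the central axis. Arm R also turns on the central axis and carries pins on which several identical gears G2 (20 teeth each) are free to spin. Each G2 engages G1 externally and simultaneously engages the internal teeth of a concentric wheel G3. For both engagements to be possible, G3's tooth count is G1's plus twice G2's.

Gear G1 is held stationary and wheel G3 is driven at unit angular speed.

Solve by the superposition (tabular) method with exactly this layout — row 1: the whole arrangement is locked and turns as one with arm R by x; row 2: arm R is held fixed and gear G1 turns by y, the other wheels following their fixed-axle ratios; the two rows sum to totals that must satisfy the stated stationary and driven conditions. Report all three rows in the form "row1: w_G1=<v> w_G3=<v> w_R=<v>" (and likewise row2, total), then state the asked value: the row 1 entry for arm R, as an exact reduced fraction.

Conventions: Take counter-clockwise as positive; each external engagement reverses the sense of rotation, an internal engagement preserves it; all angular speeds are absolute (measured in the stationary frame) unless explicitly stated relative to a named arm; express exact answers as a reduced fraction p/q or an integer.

row1: w_G1=69/98 w_G3=69/98 w_R=69/98
row2: w_G1=-69/98 w_G3=29/98 w_R=0
total: w_G1=0 w_G3=1 w_R=69/98
asked value: 69/98

planetary set (29T centre, 20T on arm, 69T internal) — Willis relation
superposition row 1 [locked train]: every member turns x
row 2: sun turns y, ring = −(29/69)·y, arm 0
boundary: total ω_sun = x + y = 0 and total ω_ring = x − (29/69)·y = 1  ⇒  y = -69/98, x = 69/98
row 2 ring = −(29/69)·(-69/98) = 29/98
totals (row 1 + row 2): sun 69/98 + (-69/98) = 0, ring 69/98 + 29/98 = 1, arm 69/98 + 0 = 69/98
asked cell (row1, arm) = 69/98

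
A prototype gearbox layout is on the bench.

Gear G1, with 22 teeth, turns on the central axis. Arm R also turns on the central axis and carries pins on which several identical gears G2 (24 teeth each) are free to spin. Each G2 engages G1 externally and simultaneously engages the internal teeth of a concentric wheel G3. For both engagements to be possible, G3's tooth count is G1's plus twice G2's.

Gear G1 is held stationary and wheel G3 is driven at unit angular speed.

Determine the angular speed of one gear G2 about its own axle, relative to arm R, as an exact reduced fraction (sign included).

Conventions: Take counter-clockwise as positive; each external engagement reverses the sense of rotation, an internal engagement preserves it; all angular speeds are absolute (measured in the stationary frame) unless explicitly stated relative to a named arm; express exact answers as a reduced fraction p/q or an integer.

recognized (axles ride arm R): planetary set, 22/24/70 teeth
ring teeth: 22 + 2·24 = 70
22(ω_sun−ω_arm) = −70(ω_ring−ω_arm),  ω_sun = 0, ω_ring = 1
22(0−ω_arm) = −70(1−ω_arm)  ⇒  92·ω_arm = 70  ⇒  ω_arm = 35/46
sun–planet mesh: 22·(0−35/46) = −24·(ω_p−ω_arm)  ⇒  ω_p−ω_arm = 385/552
exact speed ratio = 385/552

385/552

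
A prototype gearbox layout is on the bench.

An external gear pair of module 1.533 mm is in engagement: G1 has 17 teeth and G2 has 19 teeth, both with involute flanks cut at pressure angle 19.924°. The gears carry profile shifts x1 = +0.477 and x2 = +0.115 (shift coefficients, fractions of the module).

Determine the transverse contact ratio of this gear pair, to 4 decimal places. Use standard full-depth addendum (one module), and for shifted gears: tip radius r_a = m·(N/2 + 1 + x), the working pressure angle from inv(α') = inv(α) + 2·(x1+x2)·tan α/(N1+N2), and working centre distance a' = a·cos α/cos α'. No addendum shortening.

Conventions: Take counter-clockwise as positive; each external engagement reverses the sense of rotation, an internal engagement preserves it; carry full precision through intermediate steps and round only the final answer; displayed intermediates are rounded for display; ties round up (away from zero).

1.4033

single-mesh involute tooth geometry (17T engaging 19T at module 1.533)
base radii: r_b1 = 12.250566, r_b2 = 13.691809
tip radii: r_a1 = 15.294741, r_a2 = 16.272795
inv(α') = inv(19.924°) + 2·(+0.477+0.115)·tan α/(17+19) = 0.02665058  ⇒  α' = 24.08662°
a' = a·cos α / cos α' = 27.5940·cos 19.924°/cos 24.08662° = 28.416624
action lengths: √(r_a1²−r_b1²) = 9.157115, √(r_a2²−r_b2²) = 8.794216
base pitch p_b = π·m·cos α = 4.527798
CR = (9.157115 + 8.794216 − 28.416624·sin 24.08662°)/4.527798 = 1.403334
contact ratio ≈ 1.4033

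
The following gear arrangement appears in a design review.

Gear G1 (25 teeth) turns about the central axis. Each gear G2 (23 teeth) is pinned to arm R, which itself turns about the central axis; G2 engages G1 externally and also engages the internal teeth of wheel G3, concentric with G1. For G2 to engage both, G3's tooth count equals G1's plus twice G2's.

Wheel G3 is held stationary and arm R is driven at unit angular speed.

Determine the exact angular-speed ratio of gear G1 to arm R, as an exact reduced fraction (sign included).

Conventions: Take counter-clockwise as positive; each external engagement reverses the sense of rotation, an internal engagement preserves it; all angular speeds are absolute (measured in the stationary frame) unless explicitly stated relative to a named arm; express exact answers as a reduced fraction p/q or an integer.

topology: planetary set — G1 25T / G2 23T / G3 71T, arm = carrier (Willis)
ring teeth: 25 + 2·23 = 71
25(ω_sun−ω_arm) = −71(ω_ring−ω_arm),  ω_ring = 0, ω_arm = 1
ω_sun = 1 − (71/25)(0−1) = 96/25
ω_out/ω_in = 96/25

96/25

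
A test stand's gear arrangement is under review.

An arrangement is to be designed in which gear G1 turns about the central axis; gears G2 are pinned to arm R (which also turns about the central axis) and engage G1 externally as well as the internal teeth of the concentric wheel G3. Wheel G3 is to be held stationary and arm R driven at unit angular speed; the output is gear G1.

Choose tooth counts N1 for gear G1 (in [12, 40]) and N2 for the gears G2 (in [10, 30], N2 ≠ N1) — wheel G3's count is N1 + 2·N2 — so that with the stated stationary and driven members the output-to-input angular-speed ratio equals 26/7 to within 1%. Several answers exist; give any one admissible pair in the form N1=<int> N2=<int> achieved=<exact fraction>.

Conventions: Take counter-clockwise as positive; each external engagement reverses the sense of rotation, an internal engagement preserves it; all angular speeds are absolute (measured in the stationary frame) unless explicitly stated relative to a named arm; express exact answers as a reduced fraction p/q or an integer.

class = planetary set [ratio 26/7 wanted; Willis about the carrier]
Willis with ω_ring = 0: ω_sun/ω_arm = (N1+N3)/N1; set equal to 26/7  ⇒  N3/N1 = 26/7 − 1 = 19/7
N3 = N1 + 2·N2  ⇒  N2/N1 = (N3/N1 − 1)/2 = (19/7 − 1)/2 = 6/7
smallest multiple with N1 ≥ 12 and N2 ≥ 10: k = 2  ⇒  N1 = 2·7 = 14, N2 = 2·6 = 12 (N1 ≤ 40, N2 ≤ 30, N2 ≠ N1 ✓), N3 = 14 + 2·12 = 38
check: (N1+N3)/N1 with N1 = 14, N3 = 38 gives 26/7; |achieved − target| = 0 ≤ 13/350 ✓

N1=14 N2=12 achieved=26/7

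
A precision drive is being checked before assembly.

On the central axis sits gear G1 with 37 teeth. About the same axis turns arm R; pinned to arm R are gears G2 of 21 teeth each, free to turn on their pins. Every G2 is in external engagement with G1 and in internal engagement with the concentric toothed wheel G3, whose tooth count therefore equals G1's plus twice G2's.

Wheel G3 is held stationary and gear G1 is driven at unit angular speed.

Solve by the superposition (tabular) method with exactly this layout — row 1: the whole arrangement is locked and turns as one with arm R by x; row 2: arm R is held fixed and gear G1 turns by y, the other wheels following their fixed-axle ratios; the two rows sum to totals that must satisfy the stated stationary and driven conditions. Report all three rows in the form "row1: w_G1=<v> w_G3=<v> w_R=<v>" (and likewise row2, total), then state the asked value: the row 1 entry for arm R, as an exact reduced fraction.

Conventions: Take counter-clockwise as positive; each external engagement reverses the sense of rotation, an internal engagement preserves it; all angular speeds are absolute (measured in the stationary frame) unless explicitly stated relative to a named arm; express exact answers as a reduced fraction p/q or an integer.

row1: w_G1=37/116 w_G3=37/116 w_R=37/116
row2: w_G1=79/116 w_G3=-37/116 w_R=0
total: w_G1=1 w_G3=0 w_R=37/116
asked value: 37/116

recognized (axles ride arm R): planetary set, 37/21/79 teeth
row 1 — lock + rotate with arm: ω_sun = ω_ring = ω_arm = x
row 2: sun turns y, ring = −(37/79)·y, arm 0
boundary: total ω_ring = x − (37/79)·y = 0 and total ω_sun = x + y = 1  ⇒  y = 79/116, x = 37/116
row 2 ring = −(37/79)·79/116 = -37/116
totals (row 1 + row 2): sun 37/116 + 79/116 = 1, ring 37/116 + (-37/116) = 0, arm 37/116 + 0 = 37/116
asked cell (row1, arm) = 37/116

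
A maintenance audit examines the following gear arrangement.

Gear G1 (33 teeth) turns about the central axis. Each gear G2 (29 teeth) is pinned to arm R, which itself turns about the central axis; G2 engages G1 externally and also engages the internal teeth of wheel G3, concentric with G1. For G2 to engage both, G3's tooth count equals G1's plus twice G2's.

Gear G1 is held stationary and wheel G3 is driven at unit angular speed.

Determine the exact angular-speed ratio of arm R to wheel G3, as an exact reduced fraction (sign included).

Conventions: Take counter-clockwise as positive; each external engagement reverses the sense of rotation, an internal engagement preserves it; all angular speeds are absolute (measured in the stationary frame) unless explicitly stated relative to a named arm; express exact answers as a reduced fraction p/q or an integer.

recognized (axles ride arm R): planetary set, 33/29/91 teeth
ring teeth: 33 + 2·29 = 91
33(ω_sun−ω_arm) = −91(ω_ring−ω_arm),  ω_sun = 0, ω_ring = 1
33(0−ω_arm) = −91(1−ω_arm)  ⇒  124·ω_arm = 91  ⇒  ω_arm = 91/124
ω_out/ω_in = 91/124

91/124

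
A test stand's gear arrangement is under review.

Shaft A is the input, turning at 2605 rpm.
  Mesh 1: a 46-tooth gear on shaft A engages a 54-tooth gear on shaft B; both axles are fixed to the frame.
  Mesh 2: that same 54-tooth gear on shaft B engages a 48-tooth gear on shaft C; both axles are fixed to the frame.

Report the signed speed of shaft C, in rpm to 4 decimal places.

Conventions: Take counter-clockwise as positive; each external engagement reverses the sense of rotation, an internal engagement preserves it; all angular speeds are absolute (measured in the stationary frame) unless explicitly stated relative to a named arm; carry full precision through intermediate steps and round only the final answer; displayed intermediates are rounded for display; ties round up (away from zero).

+2496.4583 rpm

class = fixed-axis compound train [2 meshes; 2 ratios multiply, 2 sense flips]
mesh 1 [46T→54T]: ω = 2605.0000×46/54 = 2219.0741 rpm, sense flips to −
mesh 2 [54T→48T]: ω = 2219.0741×54/48 = 2496.4583 rpm, sense flips to +
signed output speed = +2496.4583 rpm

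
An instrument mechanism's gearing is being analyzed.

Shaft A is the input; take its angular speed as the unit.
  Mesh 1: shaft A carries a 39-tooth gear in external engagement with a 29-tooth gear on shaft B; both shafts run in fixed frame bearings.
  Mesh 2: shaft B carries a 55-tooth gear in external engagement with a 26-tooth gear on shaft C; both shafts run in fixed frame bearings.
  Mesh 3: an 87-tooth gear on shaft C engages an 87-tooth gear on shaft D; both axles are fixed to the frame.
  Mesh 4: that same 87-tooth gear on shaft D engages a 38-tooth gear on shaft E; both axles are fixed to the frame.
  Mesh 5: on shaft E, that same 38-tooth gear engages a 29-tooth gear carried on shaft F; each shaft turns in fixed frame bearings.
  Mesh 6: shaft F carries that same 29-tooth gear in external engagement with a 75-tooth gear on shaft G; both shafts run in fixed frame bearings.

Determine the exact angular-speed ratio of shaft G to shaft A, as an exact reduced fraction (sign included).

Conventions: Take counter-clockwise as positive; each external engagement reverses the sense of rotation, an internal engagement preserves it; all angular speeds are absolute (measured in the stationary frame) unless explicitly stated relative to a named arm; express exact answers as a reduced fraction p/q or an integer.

33/10

class = fixed-axis compound train [6 meshes; 6 ratios multiply, 6 sense flips]
mesh 1 [39T→29T]: running ratio 39/29, sense −
mesh 2 [55T→26T]: running ratio 165/58, sense +
mesh 3 [87T→87T]: running ratio 165/58, sense −
mesh 4 [87T→38T]: running ratio 495/76, sense +
mesh 5 [38T→29T]: running ratio 495/58, sense −
mesh 6 [29T→75T]: running ratio 33/10, sense +
ω_out/ω_in = 33/10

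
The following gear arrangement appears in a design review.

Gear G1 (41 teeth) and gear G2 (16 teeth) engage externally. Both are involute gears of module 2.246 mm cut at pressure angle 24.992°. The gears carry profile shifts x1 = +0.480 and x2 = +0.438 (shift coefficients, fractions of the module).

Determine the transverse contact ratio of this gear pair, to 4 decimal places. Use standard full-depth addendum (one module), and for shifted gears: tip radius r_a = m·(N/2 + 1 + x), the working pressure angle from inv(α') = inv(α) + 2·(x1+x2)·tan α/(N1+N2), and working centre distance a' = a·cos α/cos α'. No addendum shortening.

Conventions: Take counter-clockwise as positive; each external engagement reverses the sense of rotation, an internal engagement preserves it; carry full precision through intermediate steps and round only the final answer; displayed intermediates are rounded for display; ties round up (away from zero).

recognized (one external pair, fixed centres): single-mesh tooth geometry, m = 2.246, N1 = 41, N2 = 16
base radii: r_b1 = 41.731846, r_b2 = 16.285598
tip radii: r_a1 = 49.367080, r_a2 = 21.197748
inv(α') = inv(24.992°) + 2·(+0.480+0.438)·tan α/(41+16) = 0.04495954  ⇒  α' = 28.38727°
a' = a·cos α / cos α' = 64.0110·cos 24.992°/cos 28.38727° = 65.947330
action lengths: √(r_a1²−r_b1²) = 26.373502, √(r_a2²−r_b2²) = 13.569223
base pitch p_b = π·m·cos α = 6.395340
CR = (26.373502 + 13.569223 − 65.947330·sin 28.38727°)/6.395340 = 1.343083
contact ratio ≈ 1.3431

1.3431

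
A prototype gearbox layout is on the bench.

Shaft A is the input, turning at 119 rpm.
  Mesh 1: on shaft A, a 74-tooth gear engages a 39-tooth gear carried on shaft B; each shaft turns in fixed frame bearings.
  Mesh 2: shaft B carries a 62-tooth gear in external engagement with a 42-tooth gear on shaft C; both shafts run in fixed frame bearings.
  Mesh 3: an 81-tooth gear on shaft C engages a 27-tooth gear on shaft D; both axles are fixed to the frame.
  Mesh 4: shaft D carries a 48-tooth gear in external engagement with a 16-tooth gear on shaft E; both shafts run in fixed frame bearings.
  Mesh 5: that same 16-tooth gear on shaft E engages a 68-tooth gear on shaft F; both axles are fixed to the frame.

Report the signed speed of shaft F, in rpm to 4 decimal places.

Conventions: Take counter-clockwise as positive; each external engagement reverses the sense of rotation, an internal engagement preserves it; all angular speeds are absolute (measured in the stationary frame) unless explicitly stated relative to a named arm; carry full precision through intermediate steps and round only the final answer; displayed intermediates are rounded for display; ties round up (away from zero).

5-mesh fixed-axis compound train (all bearings frame-fixed)
mesh 1 [74T→39T]: ω = 119.0000×74/39 = 225.7949 rpm, sense flips to −
mesh 2 [62T→42T]: ω = 225.7949×62/42 = 333.3162 rpm, sense flips to +
mesh 3 [81T→27T]: ω = 333.3162×81/27 = 999.9487 rpm, sense flips to −
mesh 4 [48T→16T]: ω = 999.9487×48/16 = 2999.8462 rpm, sense flips to +
mesh 5 [16T→68T]: ω = 2999.8462×16/68 = 705.8462 rpm, sense flips to −
signed output speed = -705.8462 rpm

-705.8462 rpm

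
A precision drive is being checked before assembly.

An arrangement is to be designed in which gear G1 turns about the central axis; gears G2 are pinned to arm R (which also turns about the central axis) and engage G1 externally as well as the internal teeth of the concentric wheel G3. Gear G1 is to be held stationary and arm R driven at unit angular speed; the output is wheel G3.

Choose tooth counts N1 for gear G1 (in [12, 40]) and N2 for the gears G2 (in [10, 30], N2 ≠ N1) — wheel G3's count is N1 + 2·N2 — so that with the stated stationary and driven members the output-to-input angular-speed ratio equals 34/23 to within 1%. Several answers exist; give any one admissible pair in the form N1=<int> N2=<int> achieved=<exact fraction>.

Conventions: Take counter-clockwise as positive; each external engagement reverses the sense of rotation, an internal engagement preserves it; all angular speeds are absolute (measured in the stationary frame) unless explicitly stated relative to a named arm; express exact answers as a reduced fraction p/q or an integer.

N1=22 N2=12 achieved=34/23

planetary set to be sized for 34/23 (Willis relation)
Willis with ω_sun = 0: ω_ring/ω_arm = (N1+N3)/N3; set equal to 34/23  ⇒  N3/N1 = 1/(34/23 − 1) = 23/11
N3 = N1 + 2·N2  ⇒  N2/N1 = (N3/N1 − 1)/2 = (23/11 − 1)/2 = 6/11
smallest multiple with N1 ≥ 12 and N2 ≥ 10: k = 2  ⇒  N1 = 2·11 = 22, N2 = 2·6 = 12 (N1 ≤ 40, N2 ≤ 30, N2 ≠ N1 ✓), N3 = 22 + 2·12 = 46
check: (N1+N3)/N3 with N1 = 22, N3 = 46 gives 34/23; |achieved − target| = 0 ≤ 17/1150 ✓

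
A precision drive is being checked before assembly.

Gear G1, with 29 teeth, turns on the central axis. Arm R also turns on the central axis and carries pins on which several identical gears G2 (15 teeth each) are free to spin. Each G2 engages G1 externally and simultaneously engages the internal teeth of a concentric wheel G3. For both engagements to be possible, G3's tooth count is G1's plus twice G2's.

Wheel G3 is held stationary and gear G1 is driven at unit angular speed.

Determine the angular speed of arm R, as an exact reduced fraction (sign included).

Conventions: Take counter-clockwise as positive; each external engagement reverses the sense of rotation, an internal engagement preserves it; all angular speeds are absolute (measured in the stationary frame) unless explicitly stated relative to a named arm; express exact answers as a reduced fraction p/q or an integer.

topology: planetary set — G1 29T / G2 15T / G3 59T, arm = carrier (Willis)
ring teeth: 29 + 2·15 = 59
29(ω_sun−ω_arm) = −59(ω_ring−ω_arm),  ω_ring = 0, ω_sun = 1
29(1−ω_arm) = −59(0−ω_arm)  ⇒  88·ω_arm = 29  ⇒  ω_arm = 29/88
exact speed ratio = 29/88

29/88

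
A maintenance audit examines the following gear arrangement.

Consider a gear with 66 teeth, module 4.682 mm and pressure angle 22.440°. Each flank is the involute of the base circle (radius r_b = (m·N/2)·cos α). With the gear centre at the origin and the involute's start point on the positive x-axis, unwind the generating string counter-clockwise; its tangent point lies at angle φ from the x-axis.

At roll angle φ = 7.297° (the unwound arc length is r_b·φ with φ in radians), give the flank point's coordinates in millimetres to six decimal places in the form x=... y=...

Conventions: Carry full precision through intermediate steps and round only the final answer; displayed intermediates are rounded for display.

x=143.960221 y=0.098172

single-mesh involute tooth geometry (66T wheel at module 4.682)
pitch radius r_p = m·N/2 = 4.682·66/2 = 154.506000
base radius r_b = r_p·cos α = 154.506000·cos 22.440° = 142.806770
roll angle φ = 7.297° = 0.12735668 rad
x = r_b·(cos φ + φ·sin φ) = 143.960221
y = r_b·(sin φ − φ·cos φ) = 0.098172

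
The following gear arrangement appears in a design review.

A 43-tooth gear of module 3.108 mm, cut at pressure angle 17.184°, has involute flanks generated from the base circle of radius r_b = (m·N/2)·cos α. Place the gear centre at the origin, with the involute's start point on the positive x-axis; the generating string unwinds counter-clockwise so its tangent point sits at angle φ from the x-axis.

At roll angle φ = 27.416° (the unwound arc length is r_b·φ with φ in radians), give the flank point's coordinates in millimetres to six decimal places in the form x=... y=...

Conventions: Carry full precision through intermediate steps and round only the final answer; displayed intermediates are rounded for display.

x=70.734442 y=2.278419

class = single-mesh tooth geometry [base-circle involute, m = 3.108, 43T]
pitch radius r_p = m·N/2 = 3.108·43/2 = 66.822000
base radius r_b = r_p·cos α = 66.822000·cos 17.184° = 63.839126
roll angle φ = 27.416° = 0.47849947 rad
x = r_b·(cos φ + φ·sin φ) = 70.734442
y = r_b·(sin φ − φ·cos φ) = 2.278419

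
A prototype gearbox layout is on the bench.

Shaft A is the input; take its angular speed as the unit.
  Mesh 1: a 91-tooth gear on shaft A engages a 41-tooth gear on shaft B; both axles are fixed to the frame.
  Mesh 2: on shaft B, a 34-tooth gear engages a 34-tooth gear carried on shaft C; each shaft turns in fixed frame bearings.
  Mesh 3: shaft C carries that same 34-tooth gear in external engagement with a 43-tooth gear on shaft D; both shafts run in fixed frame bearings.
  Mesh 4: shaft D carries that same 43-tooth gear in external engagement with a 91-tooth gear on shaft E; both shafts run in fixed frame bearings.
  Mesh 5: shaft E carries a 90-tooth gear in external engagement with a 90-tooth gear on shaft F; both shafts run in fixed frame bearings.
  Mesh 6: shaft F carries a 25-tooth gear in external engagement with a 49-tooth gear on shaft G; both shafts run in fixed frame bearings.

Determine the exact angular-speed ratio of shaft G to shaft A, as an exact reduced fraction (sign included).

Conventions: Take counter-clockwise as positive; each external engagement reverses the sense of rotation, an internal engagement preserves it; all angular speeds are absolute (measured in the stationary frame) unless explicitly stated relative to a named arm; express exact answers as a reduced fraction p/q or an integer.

850/2009

class = fixed-axis compound train [6 meshes; 6 ratios multiply, 6 sense flips]
mesh 1 [91T→41T]: running ratio 91/41, sense −
mesh 2 [34T→34T]: running ratio 91/41, sense +
mesh 3 [34T→43T]: running ratio 3094/1763, sense −
mesh 4 [43T→91T]: running ratio 34/41, sense +
mesh 5 [90T→90T]: running ratio 34/41, sense −
mesh 6 [25T→49T]: running ratio 850/2009, sense +
ω_out/ω_in = 850/2009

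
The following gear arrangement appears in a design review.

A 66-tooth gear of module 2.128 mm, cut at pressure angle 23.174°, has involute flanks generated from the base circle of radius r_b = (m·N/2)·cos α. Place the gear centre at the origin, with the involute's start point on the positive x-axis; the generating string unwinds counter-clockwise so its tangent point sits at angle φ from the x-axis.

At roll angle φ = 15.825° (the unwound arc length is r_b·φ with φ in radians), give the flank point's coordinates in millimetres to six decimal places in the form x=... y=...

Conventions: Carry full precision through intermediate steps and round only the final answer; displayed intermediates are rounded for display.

single-mesh involute tooth geometry (66T wheel at module 2.128)
pitch radius r_p = m·N/2 = 2.128·66/2 = 70.224000
base radius r_b = r_p·cos α = 70.224000·cos 23.174° = 64.557907
roll angle φ = 15.825° = 0.27619835 rad
x = r_b·(cos φ + φ·sin φ) = 66.973561
y = r_b·(sin φ − φ·cos φ) = 0.449961

x=66.973561 y=0.449961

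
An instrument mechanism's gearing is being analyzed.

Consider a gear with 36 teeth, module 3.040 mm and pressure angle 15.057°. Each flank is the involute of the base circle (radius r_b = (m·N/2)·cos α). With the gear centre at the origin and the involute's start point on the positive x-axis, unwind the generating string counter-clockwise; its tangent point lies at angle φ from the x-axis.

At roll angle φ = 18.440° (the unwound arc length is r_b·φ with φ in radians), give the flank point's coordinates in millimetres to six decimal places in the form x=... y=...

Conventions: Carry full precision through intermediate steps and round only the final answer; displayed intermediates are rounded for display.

single-mesh involute tooth geometry (36T wheel at module 3.040)
pitch radius r_p = m·N/2 = 3.040·36/2 = 54.720000
base radius r_b = r_p·cos α = 54.720000·cos 15.057° = 52.841346
roll angle φ = 18.440° = 0.32183871 rad
x = r_b·(cos φ + φ·sin φ) = 55.507544
y = r_b·(sin φ − φ·cos φ) = 0.581115

x=55.507544 y=0.581115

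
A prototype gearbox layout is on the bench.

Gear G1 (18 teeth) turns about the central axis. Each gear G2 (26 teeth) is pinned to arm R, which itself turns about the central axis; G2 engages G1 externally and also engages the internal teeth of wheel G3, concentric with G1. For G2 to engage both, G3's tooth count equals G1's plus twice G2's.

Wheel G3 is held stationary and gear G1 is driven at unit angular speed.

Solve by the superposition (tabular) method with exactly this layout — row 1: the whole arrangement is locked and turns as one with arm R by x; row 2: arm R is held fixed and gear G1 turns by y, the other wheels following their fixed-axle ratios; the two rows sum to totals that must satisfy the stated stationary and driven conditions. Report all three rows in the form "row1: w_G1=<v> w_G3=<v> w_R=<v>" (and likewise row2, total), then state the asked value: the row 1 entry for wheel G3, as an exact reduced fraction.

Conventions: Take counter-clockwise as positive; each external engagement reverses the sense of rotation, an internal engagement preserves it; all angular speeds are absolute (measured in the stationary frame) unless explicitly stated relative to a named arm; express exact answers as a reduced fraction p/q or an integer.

row1: w_G1=9/44 w_G3=9/44 w_R=9/44
row2: w_G1=35/44 w_G3=-9/44 w_R=0
total: w_G1=1 w_G3=0 w_R=9/44
asked value: 9/44

recognized (axles ride arm R): planetary set, 18/26/70 teeth
row 1: whole set turns with the arm by x
row 2 — arm fixed, fixed-axis ratios: sun y, ring −(18/70)·y, arm 0
boundary: total ω_ring = x − (18/70)·y = 0 and total ω_sun = x + y = 1  ⇒  y = 35/44, x = 9/44
row 2 ring = −(18/70)·35/44 = -9/44
totals (row 1 + row 2): sun 9/44 + 35/44 = 1, ring 9/44 + (-9/44) = 0, arm 9/44 + 0 = 9/44
asked cell (row1, ring) = 9/44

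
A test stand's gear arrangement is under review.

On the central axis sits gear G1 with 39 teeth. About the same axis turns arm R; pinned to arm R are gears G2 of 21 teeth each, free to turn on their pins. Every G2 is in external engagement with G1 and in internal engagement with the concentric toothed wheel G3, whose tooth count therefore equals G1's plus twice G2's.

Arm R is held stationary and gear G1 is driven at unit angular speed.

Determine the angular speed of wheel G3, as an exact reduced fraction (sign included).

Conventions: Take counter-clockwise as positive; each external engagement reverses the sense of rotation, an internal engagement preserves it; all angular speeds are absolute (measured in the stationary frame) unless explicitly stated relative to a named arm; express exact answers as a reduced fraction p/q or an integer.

topology: planetary set — G1 39T / G2 21T / G3 81T, arm = carrier (Willis)
ring teeth: 39 + 2·21 = 81
39(ω_sun−ω_arm) = −81(ω_ring−ω_arm),  ω_arm = 0, ω_sun = 1
ω_ring = 0 − (39/81)(1−0) = -13/27
exact speed ratio = -13/27

-13/27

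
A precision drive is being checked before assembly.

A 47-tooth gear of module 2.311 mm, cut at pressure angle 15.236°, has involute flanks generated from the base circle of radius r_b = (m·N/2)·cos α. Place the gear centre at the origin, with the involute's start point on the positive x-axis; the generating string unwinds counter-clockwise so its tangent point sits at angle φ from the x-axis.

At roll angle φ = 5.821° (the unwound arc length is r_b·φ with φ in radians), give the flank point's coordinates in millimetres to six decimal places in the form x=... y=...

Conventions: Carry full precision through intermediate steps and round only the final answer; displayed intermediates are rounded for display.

x=52.669370 y=0.018297

class = single-mesh tooth geometry [base-circle involute, m = 2.311, 47T]
pitch radius r_p = m·N/2 = 2.311·47/2 = 54.308500
base radius r_b = r_p·cos α = 54.308500·cos 15.236° = 52.399641
roll angle φ = 5.821° = 0.10159562 rad
x = r_b·(cos φ + φ·sin φ) = 52.669370
y = r_b·(sin φ − φ·cos φ) = 0.018297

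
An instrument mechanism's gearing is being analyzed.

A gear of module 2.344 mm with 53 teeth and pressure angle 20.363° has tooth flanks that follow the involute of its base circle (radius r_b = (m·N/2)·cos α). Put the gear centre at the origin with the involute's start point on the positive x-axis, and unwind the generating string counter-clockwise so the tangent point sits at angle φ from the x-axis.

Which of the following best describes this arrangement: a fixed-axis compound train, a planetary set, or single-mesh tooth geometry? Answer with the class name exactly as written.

class = single-mesh tooth geometry [base-circle involute, m = 2.344, 53T]
classification: single-mesh tooth geometry

single-mesh tooth geometry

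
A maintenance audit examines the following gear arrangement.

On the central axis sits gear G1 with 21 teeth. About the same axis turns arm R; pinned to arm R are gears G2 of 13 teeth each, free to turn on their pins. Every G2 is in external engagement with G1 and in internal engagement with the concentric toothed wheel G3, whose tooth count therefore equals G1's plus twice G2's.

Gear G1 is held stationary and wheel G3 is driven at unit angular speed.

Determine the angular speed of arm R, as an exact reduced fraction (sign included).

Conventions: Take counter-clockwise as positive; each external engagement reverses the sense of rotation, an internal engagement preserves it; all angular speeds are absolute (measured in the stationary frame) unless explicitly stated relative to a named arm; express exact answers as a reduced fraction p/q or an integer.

planetary set (21T centre, 13T on arm, 47T internal) — Willis relation
ring teeth: 21 + 2·13 = 47
21(ω_sun−ω_arm) = −47(ω_ring−ω_arm),  ω_sun = 0, ω_ring = 1
21(0−ω_arm) = −47(1−ω_arm)  ⇒  68·ω_arm = 47  ⇒  ω_arm = 47/68
exact speed ratio = 47/68

47/68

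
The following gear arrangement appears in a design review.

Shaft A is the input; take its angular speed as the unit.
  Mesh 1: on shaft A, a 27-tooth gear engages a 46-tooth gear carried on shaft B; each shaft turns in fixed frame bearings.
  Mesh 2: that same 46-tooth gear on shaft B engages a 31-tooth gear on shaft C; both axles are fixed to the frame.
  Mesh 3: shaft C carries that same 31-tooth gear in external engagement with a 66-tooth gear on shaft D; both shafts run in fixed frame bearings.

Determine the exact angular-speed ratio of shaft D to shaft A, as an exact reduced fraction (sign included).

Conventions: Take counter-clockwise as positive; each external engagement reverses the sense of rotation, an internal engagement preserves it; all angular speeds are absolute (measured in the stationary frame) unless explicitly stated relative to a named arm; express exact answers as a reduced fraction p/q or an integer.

class = fixed-axis compound train [3 meshes; 3 ratios multiply, 3 sense flips]
mesh 1 [27T→46T]: running ratio 27/46, sense −
mesh 2 [46T→31T]: running ratio 27/31, sense +
mesh 3 [31T→66T]: running ratio 9/22, sense −
ω_out/ω_in = -9/22

-9/22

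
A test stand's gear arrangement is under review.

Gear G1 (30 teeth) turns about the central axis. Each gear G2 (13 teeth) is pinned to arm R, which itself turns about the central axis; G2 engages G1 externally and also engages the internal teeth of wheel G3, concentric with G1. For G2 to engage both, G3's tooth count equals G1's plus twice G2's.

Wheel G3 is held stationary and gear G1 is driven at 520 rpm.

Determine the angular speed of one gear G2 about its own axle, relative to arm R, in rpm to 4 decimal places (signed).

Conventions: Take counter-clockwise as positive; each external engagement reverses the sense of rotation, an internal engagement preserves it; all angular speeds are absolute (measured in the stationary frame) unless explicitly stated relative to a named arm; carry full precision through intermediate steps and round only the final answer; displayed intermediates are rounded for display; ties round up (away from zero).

-781.3953 rpm

planetary set (30T centre, 13T on arm, 56T internal) — Willis relation
normalise by the input: solve with ω_sun = 1, then scale by 520 rpm
ring teeth: 30 + 2·13 = 56
30(ω_sun−ω_arm) = −56(ω_ring−ω_arm),  ω_ring = 0, ω_sun = 1
30(1−ω_arm) = −56(0−ω_arm)  ⇒  86·ω_arm = 30  ⇒  ω_arm = 15/43
sun–planet mesh: 30·(1−15/43) = −13·(ω_p−ω_arm)  ⇒  ω_p−ω_arm = -840/559
scale: ω_p−ω_arm = -840/559 × 520 rpm = -781.3953 rpm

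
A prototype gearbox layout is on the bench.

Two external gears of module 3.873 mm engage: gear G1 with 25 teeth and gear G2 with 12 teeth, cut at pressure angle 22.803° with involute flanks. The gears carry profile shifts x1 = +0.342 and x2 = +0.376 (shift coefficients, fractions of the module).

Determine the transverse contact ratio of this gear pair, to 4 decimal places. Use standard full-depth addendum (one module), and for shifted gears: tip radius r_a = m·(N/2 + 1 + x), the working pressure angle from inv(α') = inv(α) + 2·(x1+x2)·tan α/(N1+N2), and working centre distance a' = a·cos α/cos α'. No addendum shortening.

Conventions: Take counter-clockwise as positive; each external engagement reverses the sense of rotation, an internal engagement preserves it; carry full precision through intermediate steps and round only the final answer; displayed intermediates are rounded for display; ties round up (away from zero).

1.3195

class = single-mesh tooth geometry [involute pair 25T × 12T, m = 3.873]
base radii: r_b1 = 44.628717, r_b2 = 21.421784
tip radii: r_a1 = 53.610066, r_a2 = 28.567248
inv(α') = inv(22.803°) + 2·(+0.342+0.376)·tan α/(25+12) = 0.03875243  ⇒  α' = 27.10236°
a' = a·cos α / cos α' = 71.6505·cos 22.803°/cos 27.10236° = 74.197873
action lengths: √(r_a1²−r_b1²) = 29.703817, √(r_a2²−r_b2²) = 18.899598
base pitch p_b = π·m·cos α = 11.216420
CR = (29.703817 + 18.899598 − 74.197873·sin 27.10236°)/11.216420 = 1.319514
contact ratio ≈ 1.3195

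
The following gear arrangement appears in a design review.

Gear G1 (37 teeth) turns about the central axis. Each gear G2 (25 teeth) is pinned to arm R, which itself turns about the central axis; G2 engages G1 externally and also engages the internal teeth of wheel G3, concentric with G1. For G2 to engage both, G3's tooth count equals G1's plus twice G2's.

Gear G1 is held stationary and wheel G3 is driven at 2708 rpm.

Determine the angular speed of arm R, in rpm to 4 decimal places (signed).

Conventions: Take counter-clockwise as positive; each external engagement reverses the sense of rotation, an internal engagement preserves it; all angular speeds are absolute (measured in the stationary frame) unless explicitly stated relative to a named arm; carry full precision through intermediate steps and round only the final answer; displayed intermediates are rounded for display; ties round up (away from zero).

+1899.9677 rpm

planetary set (37T centre, 25T on arm, 87T internal) — Willis relation
normalise by the input: solve with ω_ring = 1, then scale by 2708 rpm
ring teeth: 37 + 2·25 = 87
37(ω_sun−ω_arm) = −87(ω_ring−ω_arm),  ω_sun = 0, ω_ring = 1
37(0−ω_arm) = −87(1−ω_arm)  ⇒  124·ω_arm = 87  ⇒  ω_arm = 87/124
scale: ω_arm = 87/124 × 2708 rpm = +1899.9677 rpm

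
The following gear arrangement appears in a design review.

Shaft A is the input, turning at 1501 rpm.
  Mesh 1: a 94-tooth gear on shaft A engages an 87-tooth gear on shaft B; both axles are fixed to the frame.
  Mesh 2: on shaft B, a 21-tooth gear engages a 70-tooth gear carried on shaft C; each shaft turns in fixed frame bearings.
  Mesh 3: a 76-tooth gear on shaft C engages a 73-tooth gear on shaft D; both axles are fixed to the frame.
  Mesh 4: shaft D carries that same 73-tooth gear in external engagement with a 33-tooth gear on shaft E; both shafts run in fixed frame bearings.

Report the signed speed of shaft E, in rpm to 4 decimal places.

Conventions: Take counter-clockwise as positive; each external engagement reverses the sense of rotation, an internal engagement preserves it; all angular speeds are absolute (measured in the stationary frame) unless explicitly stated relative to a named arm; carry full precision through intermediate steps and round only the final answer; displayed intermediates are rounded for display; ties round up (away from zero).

4-mesh fixed-axis compound train (all bearings frame-fixed)
mesh 1 [94T→87T]: ω = 1501.0000×94/87 = 1621.7701 rpm, sense flips to −
mesh 2 [21T→70T]: ω = 1621.7701×21/70 = 486.5310 rpm, sense flips to +
mesh 3 [76T→73T]: ω = 486.5310×76/73 = 506.5255 rpm, sense flips to −
mesh 4 [73T→33T]: ω = 506.5255×73/33 = 1120.4957 rpm, sense flips to +
signed output speed = +1120.4957 rpm

+1120.4957 rpm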